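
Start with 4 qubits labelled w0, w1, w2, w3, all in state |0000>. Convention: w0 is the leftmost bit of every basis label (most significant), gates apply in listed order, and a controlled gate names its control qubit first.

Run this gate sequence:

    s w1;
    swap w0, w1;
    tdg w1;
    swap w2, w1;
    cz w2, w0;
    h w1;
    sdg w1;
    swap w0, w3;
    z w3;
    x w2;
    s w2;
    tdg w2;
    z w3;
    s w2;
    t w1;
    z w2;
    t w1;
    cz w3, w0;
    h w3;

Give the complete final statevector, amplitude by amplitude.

The final amplitudes are -exp(3*I*pi/4)/2 on |0010>, -exp(3*I*pi/4)/2 on |0011>, -exp(3*I*pi/4)/2 on |0110>, -exp(3*I*pi/4)/2 on |0111>, and 0 on every other basis state.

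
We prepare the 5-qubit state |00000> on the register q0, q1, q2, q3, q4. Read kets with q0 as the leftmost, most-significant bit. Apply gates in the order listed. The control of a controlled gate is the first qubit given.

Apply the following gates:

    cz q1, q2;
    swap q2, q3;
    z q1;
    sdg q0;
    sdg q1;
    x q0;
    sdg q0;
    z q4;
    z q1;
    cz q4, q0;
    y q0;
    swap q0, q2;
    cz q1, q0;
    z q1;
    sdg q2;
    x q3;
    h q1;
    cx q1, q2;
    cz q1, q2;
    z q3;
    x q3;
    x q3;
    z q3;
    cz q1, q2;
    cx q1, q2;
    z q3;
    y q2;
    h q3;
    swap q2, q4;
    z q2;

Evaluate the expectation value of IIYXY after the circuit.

The observable IIYXY averages to 0. Key observation: steps 18-25 multiply out to the identity, so the circuit reduces to the remaining gates.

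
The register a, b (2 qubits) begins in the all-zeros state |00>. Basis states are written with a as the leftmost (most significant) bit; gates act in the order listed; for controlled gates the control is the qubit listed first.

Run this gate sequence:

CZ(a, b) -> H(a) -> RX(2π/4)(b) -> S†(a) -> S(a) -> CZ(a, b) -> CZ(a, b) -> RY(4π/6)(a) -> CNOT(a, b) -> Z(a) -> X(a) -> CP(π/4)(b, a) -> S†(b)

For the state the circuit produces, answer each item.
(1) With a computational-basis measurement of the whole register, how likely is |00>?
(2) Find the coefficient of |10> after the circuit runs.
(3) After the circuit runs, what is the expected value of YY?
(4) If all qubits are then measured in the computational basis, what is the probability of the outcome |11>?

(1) Outcome |00> occurs with probability sqrt(3)/8 + 1/4. Key observation: the block from step 6 through step 7 cancels to the identity and can be dropped.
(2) The amplitude on |10> is 1/4 - sqrt(3)/4.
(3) In the final state, YY has expectation -sqrt(2)/8.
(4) Outcome |11> occurs with probability 1/4 - sqrt(3)/8.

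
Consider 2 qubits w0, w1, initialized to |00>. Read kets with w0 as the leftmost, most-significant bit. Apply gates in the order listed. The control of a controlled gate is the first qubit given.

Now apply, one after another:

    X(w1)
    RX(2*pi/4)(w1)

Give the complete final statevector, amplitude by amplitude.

The final amplitudes are -sqrt(2)*I/2 on |00>, sqrt(2)/2 on |01>, 0 on |10>, 0 on |11>.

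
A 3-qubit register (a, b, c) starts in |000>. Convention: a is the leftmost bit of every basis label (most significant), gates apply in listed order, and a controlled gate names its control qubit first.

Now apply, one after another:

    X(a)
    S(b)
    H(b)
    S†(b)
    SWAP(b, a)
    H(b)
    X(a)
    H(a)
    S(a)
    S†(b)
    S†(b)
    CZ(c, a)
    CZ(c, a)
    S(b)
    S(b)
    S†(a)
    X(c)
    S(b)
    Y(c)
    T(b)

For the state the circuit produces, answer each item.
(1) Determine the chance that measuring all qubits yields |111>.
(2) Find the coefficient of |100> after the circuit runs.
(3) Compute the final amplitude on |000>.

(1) The probability of measuring |111> is 0. Key observation: gates 9-16 undo each other exactly, leaving only the rest of the circuit to track.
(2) The final state's coefficient on |100> equals sqrt(2)*(-1 + I)/4.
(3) The amplitude on |000> is sqrt(2)*(-1 - I)/4.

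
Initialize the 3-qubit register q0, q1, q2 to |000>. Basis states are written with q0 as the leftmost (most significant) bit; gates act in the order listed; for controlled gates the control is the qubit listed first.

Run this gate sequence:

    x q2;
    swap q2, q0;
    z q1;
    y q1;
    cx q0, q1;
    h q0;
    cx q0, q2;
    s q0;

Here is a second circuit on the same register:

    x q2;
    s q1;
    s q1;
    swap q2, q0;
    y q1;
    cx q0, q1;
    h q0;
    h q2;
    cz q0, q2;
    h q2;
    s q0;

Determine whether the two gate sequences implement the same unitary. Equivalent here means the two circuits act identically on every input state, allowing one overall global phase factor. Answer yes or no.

Yes — the two circuits implement the same unitary up to a global phase.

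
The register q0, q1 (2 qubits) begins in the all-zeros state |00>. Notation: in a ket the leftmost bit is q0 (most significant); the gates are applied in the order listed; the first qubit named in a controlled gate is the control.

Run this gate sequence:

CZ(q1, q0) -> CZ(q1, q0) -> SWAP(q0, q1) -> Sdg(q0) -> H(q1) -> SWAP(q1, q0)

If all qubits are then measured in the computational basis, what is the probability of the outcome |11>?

Outcome |11> occurs with probability 0.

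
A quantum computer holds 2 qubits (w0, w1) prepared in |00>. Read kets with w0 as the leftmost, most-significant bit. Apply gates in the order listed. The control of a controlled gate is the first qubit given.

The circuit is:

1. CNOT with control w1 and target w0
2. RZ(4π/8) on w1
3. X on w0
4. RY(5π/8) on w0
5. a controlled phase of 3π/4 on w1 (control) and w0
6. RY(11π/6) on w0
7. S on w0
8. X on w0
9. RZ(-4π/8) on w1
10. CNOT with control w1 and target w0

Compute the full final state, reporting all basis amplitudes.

After the circuit, the state carries amplitude -I*sin(13*pi/48) on |00>, 0 on |01>, sin(11*pi/48) on |10>, 0 on |11>.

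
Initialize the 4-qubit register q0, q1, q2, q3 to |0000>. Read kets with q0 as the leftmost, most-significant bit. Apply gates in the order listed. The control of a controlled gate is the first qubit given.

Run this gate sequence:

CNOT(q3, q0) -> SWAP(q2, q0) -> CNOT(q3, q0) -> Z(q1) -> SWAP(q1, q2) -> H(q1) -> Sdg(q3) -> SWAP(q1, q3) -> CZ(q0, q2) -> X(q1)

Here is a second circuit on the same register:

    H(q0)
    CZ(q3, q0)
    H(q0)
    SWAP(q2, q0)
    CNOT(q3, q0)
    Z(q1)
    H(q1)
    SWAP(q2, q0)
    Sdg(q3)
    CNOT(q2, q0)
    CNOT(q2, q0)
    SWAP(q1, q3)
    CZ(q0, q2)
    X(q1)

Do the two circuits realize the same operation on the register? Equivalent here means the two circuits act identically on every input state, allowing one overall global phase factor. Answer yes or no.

No — the two circuits implement different unitaries, even allowing a global phase.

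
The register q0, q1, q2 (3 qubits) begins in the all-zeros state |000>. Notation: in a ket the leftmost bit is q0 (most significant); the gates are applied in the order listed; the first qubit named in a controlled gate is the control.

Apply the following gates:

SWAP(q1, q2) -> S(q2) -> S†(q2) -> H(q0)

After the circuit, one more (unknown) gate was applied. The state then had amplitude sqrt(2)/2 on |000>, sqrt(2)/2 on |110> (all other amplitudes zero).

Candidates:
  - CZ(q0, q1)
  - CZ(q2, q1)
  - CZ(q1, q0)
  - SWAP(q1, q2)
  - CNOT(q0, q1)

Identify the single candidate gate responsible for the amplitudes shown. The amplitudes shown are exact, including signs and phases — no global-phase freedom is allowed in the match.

It was CNOT(q0, q1) that produced the state shown.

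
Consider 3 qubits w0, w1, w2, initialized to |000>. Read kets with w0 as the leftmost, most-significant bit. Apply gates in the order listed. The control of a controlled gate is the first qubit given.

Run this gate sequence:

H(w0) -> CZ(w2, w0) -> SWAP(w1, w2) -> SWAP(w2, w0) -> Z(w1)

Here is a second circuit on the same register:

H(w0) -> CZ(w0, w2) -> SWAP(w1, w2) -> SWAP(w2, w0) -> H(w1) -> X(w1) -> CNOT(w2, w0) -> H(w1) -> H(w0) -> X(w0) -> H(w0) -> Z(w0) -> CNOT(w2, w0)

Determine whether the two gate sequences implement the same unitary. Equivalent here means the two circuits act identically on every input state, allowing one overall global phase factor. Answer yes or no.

Yes: on every input state the two circuits agree up to one overall phase factor.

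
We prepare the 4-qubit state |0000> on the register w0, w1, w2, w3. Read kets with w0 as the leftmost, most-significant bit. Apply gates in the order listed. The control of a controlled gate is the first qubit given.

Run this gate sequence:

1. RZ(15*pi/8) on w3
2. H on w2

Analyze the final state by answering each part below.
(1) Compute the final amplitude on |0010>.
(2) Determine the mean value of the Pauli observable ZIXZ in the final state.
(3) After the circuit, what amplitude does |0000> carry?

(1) The final state's coefficient on |0010> equals -sqrt(2)*exp(I*pi/16)/2.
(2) In the final state, ZIXZ has expectation 1.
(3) The final state's coefficient on |0000> equals -sqrt(2)*exp(I*pi/16)/2.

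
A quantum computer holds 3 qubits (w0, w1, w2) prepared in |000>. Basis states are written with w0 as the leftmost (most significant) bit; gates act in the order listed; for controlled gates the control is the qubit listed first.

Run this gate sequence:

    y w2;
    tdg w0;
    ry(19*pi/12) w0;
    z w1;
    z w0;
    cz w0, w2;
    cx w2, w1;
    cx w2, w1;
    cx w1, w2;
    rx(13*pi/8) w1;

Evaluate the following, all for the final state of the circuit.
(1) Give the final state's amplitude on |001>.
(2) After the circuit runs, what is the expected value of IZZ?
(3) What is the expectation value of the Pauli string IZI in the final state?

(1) The final state's coefficient on |001> equals sqrt(3)*I*sqrt(1/2 - sqrt(2)/4)*cos(3*pi/16)/2 + I*sqrt(sqrt(2)/4 + 1/2)*cos(3*pi/16)/2. Key observation: steps 7-8 multiply out to the identity, so the circuit reduces to the remaining gates.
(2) The observable IZZ averages to -sqrt(2 - sqrt(2))/2.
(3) The observable IZI averages to sqrt(2 - sqrt(2))/2.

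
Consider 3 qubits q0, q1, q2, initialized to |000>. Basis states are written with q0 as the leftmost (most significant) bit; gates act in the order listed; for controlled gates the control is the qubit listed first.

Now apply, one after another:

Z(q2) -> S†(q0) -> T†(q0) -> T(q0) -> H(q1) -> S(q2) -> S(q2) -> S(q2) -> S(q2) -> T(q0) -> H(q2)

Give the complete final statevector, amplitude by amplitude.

After the circuit, the state carries amplitude 1/2 on |000>, 1/2 on |001>, 1/2 on |010>, 1/2 on |011>, 0 on |100>, 0 on |101>, 0 on |110>, 0 on |111>. Key observation: steps 6-9 multiply out to the identity, so the circuit reduces to the remaining gates.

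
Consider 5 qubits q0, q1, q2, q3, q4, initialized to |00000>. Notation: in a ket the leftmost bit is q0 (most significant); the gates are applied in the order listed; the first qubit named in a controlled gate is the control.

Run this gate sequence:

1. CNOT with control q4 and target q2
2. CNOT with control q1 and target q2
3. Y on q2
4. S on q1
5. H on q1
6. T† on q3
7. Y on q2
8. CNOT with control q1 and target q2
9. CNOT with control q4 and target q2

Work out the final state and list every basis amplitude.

The resulting statevector has amplitude sqrt(2)/2 on |00000>, sqrt(2)/2 on |01100>, and 0 on every other basis state.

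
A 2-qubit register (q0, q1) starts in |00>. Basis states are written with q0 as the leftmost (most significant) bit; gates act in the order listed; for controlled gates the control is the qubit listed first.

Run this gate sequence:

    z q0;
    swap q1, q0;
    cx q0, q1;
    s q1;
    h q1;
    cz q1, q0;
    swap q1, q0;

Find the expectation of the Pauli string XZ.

The observable XZ averages to 1.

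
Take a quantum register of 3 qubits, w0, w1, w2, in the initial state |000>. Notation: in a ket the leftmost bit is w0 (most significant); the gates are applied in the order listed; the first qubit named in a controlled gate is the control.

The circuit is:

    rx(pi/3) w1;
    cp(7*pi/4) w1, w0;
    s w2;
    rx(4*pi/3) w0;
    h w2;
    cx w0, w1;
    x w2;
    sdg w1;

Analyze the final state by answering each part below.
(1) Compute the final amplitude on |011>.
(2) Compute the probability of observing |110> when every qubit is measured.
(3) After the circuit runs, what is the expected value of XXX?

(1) The amplitude on |011> is sqrt(2)/8.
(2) A full measurement returns |110> with probability 9/32.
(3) In the final state, XXX has expectation sqrt(3)/4.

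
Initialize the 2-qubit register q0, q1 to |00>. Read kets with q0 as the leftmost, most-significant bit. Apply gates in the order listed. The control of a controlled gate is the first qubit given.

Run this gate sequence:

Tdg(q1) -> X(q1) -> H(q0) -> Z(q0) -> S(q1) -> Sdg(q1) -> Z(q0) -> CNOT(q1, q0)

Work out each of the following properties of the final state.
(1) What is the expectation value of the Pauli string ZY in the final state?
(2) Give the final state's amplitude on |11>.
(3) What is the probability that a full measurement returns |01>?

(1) The expectation value of ZY is 0. Key observation: the block from step 4 through step 7 cancels to the identity and can be dropped.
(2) The final state's coefficient on |11> equals sqrt(2)/2.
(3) A full measurement returns |01> with probability 1/2.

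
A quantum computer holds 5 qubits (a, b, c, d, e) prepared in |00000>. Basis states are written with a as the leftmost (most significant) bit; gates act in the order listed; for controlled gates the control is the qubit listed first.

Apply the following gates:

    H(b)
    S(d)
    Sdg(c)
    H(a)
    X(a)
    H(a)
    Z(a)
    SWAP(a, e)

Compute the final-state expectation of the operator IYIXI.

The expectation value of IYIXI is 0.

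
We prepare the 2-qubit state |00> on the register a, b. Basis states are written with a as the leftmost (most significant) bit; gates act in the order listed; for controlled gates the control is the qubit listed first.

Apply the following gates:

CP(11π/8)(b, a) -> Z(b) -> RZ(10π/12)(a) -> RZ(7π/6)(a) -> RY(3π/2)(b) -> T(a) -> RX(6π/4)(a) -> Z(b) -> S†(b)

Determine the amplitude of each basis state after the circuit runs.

After the circuit, the state carries amplitude -1/2 on |00>, I/2 on |01>, -I/2 on |10>, -1/2 on |11>.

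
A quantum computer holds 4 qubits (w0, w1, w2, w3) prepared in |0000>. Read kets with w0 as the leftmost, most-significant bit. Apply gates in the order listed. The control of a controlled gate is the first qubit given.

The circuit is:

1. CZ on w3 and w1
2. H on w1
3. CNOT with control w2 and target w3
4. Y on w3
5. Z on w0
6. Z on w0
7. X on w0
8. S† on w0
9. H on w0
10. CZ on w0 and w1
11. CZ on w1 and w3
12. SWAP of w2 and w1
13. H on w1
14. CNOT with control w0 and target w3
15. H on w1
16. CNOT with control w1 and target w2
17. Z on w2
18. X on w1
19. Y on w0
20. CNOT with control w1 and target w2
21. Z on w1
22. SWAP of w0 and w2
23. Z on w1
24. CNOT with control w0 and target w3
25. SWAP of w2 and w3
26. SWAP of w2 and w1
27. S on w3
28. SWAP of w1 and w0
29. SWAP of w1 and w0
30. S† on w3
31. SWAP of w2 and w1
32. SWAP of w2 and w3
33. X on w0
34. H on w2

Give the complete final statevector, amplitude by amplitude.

The final amplitudes are 0 on |0000>, 0 on |0001>, 0 on |0010>, 0 on |0011>, sqrt(2)*I/4 on |0100>, sqrt(2)*I/4 on |0101>, -sqrt(2)*I/4 on |0110>, sqrt(2)*I/4 on |0111>, 0 on |1000>, 0 on |1001>, 0 on |1010>, 0 on |1011>, -sqrt(2)*I/4 on |1100>, sqrt(2)*I/4 on |1101>, -sqrt(2)*I/4 on |1110>, -sqrt(2)*I/4 on |1111>. Key observation: steps 25-32 multiply out to the identity, so the circuit reduces to the remaining gates.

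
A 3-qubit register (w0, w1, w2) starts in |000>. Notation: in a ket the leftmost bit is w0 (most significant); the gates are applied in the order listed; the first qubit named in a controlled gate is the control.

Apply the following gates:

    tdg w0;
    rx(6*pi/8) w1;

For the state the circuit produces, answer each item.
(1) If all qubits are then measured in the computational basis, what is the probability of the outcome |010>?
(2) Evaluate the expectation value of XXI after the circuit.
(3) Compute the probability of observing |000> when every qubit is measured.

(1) Outcome |010> occurs with probability sqrt(2)/4 + 1/2.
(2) The expectation value of XXI is 0.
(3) Outcome |000> occurs with probability 1/2 - sqrt(2)/4.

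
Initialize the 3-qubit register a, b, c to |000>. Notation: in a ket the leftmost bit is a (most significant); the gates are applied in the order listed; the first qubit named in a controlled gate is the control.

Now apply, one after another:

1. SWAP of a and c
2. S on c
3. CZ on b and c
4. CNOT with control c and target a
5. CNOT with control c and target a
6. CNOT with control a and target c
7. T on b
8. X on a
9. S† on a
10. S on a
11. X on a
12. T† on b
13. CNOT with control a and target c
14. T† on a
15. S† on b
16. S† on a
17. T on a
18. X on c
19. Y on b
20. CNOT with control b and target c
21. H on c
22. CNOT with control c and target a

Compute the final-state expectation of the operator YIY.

The expectation value of YIY is -1. Key observation: the block from step 6 through step 13 cancels to the identity and can be dropped.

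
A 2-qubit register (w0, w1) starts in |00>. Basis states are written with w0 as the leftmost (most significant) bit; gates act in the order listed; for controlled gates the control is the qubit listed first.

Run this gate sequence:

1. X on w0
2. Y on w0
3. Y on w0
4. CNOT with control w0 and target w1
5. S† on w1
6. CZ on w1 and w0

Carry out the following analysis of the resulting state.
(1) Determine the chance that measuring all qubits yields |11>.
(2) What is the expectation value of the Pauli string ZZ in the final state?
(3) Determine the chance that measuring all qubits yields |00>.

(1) Outcome |11> occurs with probability 1.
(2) The observable ZZ averages to 1.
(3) Outcome |00> occurs with probability 0.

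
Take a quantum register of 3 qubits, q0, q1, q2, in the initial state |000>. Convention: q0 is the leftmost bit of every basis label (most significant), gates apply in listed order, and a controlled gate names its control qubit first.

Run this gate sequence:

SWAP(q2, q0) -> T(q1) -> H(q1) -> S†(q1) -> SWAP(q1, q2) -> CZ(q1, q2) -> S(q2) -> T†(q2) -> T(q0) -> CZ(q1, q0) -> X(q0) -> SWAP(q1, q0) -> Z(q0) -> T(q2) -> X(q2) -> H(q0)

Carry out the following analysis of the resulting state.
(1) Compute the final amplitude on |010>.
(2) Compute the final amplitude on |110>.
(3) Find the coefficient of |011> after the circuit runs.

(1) |010> carries amplitude 1/2 in the final state.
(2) |110> carries amplitude 1/2 in the final state.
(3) |011> carries amplitude 1/2 in the final state.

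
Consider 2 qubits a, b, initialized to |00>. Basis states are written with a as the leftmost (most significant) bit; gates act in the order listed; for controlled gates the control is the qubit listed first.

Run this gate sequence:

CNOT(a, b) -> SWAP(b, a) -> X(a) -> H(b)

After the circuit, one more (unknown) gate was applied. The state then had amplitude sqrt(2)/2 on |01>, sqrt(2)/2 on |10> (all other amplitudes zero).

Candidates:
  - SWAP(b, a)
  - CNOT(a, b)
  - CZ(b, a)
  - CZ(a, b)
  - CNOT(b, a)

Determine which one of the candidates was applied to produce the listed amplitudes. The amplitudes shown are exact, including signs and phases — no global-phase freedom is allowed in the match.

The applied gate was CNOT(b, a).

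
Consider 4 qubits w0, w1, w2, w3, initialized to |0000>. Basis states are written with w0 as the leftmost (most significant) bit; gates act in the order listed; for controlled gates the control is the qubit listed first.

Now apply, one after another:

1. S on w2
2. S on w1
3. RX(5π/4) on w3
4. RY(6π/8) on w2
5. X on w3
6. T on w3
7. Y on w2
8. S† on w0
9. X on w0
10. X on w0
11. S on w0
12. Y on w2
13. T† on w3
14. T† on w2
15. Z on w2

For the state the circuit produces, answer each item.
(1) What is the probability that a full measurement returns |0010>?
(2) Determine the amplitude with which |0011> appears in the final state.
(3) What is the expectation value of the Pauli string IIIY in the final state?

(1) The probability of measuring |0010> is sqrt(2)/4 + 3/8. Key observation: steps 6-13 multiply out to the identity, so the circuit reduces to the remaining gates.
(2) |0011> carries amplitude -sqrt(2)*exp(3*I*pi/4)/4 in the final state.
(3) The expectation value of IIIY is -sqrt(2)/2.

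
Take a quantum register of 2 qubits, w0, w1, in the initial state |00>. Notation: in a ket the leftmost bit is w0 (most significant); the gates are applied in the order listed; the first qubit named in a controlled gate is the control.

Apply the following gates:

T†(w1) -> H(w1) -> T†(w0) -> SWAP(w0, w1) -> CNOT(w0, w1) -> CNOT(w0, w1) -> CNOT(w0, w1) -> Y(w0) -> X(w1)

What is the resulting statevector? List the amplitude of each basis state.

The resulting statevector has amplitude -sqrt(2)*I/2 on |00>, 0 on |01>, 0 on |10>, sqrt(2)*I/2 on |11>.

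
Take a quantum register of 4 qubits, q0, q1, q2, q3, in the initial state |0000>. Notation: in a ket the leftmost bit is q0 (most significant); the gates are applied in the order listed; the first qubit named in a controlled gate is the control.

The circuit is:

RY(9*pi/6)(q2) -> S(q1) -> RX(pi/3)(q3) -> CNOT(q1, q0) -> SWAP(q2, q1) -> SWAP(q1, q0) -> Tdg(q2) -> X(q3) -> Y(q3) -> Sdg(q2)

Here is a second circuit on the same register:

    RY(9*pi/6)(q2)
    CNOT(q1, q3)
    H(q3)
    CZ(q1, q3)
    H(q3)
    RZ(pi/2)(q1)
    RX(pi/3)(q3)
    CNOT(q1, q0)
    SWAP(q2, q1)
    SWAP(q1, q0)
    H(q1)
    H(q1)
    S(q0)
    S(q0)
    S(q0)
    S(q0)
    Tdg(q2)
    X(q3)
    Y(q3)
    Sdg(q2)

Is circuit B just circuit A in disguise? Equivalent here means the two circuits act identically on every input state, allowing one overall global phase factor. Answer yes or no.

Yes: on every input state the two circuits agree up to one overall phase factor.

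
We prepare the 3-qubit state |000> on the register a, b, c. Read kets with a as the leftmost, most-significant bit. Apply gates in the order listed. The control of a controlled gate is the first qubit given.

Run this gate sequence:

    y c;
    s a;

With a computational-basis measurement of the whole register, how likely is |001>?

Outcome |001> occurs with probability 1.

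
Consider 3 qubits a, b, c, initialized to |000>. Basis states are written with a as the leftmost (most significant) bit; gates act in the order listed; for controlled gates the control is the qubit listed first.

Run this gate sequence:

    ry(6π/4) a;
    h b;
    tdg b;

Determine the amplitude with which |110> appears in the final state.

|110> carries amplitude -exp(3*I*pi/4)/2 in the final state.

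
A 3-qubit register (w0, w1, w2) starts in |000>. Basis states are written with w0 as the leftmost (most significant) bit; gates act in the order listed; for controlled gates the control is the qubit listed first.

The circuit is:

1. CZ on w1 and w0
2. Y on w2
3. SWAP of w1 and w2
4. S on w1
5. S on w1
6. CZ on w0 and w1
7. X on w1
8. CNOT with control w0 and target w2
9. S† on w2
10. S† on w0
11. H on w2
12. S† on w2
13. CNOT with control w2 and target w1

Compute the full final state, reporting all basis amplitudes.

After the circuit, the state carries amplitude -sqrt(2)*I/2 on |000>, -sqrt(2)/2 on |011>, and 0 on every other basis state.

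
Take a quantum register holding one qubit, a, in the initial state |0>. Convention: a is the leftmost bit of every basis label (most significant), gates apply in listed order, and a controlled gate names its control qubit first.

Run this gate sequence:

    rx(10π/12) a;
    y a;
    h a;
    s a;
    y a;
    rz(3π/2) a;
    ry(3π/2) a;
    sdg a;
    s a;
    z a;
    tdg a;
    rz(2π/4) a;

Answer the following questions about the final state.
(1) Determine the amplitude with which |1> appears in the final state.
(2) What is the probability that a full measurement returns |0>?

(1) The final state's coefficient on |1> equals (-sqrt(6) + sqrt(2))*exp(3*I*pi/4)/4.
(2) Outcome |0> occurs with probability sqrt(3)/4 + 1/2.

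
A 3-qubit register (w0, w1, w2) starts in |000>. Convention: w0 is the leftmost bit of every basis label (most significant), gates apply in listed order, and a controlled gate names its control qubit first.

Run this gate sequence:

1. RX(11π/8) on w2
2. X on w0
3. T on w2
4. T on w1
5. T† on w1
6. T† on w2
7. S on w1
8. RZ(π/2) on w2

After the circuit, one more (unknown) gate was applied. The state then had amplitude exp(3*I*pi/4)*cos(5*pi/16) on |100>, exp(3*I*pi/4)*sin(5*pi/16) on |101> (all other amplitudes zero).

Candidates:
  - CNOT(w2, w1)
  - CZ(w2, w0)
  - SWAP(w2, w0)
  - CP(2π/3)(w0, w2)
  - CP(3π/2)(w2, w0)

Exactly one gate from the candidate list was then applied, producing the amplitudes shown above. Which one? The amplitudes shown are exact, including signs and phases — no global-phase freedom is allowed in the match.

It was CZ(w2, w0) that produced the state shown.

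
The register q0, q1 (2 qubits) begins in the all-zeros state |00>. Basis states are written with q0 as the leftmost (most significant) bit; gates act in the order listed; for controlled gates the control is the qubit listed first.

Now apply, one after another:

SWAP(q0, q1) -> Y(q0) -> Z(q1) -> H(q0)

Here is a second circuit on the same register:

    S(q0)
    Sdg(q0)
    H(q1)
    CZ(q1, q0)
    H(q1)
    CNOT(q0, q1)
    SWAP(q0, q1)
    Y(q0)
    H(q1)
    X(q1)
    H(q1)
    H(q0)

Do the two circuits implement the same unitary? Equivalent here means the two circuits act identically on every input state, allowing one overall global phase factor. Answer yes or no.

Yes: on every input state the two circuits agree up to one overall phase factor.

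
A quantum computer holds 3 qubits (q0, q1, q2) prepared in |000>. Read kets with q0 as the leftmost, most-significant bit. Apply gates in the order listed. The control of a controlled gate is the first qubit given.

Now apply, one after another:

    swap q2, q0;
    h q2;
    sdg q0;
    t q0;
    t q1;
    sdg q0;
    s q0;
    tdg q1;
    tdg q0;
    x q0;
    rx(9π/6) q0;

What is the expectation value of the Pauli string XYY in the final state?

The expectation value of XYY is 0. Key observation: steps 4-9 multiply out to the identity, so the circuit reduces to the remaining gates.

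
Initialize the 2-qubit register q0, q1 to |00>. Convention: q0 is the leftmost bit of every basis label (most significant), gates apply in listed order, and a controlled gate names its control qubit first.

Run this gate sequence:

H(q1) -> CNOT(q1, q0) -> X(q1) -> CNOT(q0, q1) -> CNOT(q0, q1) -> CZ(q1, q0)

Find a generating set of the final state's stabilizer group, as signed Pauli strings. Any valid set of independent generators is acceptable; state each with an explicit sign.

The final state is stabilized by the group generated by +XX, -ZZ; other independent generating sets are equally valid. Key observation: steps 4-5 multiply out to the identity, so the circuit reduces to the remaining gates.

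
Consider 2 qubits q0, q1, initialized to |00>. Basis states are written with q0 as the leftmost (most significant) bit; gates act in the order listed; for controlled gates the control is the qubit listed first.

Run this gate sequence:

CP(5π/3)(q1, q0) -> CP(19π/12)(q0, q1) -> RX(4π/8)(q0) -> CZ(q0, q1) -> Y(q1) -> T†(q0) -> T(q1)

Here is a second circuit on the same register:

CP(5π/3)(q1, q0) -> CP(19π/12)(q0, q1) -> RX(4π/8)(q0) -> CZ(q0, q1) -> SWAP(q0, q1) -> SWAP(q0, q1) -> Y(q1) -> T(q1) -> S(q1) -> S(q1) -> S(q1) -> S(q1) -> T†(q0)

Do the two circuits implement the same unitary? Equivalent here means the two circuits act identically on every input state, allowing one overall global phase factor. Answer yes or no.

Yes — the two circuits implement the same unitary up to a global phase.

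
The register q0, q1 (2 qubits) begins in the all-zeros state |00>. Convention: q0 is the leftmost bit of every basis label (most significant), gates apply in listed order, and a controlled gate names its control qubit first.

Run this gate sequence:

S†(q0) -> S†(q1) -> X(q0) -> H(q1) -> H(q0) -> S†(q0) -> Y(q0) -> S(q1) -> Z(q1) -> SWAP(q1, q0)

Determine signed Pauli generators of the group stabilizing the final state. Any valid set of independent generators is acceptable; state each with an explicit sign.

The final state is stabilized by the group generated by -YI, +IY; other independent generating sets are equally valid.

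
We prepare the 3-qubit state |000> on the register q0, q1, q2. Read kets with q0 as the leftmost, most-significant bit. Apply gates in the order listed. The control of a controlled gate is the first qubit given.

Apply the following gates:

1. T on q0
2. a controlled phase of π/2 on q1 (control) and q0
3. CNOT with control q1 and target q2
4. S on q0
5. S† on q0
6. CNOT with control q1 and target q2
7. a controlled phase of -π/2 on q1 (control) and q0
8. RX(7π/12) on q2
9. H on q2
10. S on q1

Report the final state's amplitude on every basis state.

After the circuit, the state carries amplitude -sqrt(4 - 2*sqrt(2))/8 + sqrt(6*sqrt(2) + 12)/8 - I*sqrt(2*sqrt(2) + 4)/8 - I*sqrt(12 - 6*sqrt(2))/8 on |000>, -sqrt(4 - 2*sqrt(2))/8 + sqrt(6*sqrt(2) + 12)/8 + I*sqrt(12 - 6*sqrt(2))/8 + I*sqrt(2*sqrt(2) + 4)/8 on |001>, and 0 on every other basis state. Key observation: the block from step 2 through step 7 cancels to the identity and can be dropped.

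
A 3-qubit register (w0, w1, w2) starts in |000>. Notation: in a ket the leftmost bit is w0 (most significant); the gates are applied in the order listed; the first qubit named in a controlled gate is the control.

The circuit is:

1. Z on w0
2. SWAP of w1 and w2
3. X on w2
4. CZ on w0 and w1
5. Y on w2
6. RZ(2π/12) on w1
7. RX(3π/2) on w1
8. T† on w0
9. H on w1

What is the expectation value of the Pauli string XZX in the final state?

The expectation value of XZX is 0.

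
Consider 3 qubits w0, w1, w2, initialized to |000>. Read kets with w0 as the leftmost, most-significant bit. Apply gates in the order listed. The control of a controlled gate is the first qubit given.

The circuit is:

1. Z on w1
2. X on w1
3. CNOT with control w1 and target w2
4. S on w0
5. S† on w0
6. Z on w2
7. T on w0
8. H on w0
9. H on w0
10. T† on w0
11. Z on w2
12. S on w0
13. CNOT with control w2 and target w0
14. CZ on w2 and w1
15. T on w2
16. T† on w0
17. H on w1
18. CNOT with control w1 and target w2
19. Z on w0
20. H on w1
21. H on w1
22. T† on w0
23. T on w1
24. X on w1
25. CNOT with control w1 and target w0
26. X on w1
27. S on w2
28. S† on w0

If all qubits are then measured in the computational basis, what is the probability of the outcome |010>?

Outcome |010> occurs with probability 0.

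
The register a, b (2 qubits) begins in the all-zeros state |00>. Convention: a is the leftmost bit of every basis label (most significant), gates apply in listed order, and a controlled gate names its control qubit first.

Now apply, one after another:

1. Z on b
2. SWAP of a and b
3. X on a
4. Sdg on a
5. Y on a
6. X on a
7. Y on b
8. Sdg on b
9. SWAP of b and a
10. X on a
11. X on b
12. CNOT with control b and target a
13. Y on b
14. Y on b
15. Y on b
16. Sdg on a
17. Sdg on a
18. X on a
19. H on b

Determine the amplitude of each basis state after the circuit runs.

The final amplitudes are 0 on |00>, 0 on |01>, -sqrt(2)*I/2 on |10>, sqrt(2)*I/2 on |11>.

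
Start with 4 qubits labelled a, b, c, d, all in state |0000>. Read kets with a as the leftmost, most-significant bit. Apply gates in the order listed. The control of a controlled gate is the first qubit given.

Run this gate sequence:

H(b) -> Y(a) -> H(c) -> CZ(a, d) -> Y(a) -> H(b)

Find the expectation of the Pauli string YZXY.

In the final state, YZXY has expectation 0.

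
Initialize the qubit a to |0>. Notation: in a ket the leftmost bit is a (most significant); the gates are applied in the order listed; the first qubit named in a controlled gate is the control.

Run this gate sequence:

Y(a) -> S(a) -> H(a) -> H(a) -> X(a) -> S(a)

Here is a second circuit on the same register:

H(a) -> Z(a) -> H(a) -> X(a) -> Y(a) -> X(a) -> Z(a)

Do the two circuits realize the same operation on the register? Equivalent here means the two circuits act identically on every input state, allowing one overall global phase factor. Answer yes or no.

No, they are not equivalent — no single phase factor reconciles the two unitaries.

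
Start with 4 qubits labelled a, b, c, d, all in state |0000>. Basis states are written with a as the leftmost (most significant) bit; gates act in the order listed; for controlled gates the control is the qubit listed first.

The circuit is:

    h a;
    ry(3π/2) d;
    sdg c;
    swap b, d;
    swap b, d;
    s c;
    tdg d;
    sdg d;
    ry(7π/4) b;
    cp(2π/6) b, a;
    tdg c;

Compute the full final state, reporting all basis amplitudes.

The final amplitudes are sqrt(sqrt(2) + 2)/4 on |0000>, sqrt(sqrt(2) + 2)*exp(I*pi/4)/4 on |0001>, 0 on |0010>, 0 on |0011>, -sqrt(2 - sqrt(2))/4 on |0100>, -sqrt(2 - sqrt(2))*exp(I*pi/4)/4 on |0101>, 0 on |0110>, 0 on |0111>, sqrt(sqrt(2) + 2)/4 on |1000>, sqrt(sqrt(2) + 2)*exp(I*pi/4)/4 on |1001>, 0 on |1010>, 0 on |1011>, -sqrt(2 - sqrt(2))*exp(I*pi/3)/4 on |1100>, -sqrt(2 - sqrt(2))*exp(7*I*pi/12)/4 on |1101>, 0 on |1110>, 0 on |1111>. Key observation: the block from step 3 through step 6 cancels to the identity and can be dropped.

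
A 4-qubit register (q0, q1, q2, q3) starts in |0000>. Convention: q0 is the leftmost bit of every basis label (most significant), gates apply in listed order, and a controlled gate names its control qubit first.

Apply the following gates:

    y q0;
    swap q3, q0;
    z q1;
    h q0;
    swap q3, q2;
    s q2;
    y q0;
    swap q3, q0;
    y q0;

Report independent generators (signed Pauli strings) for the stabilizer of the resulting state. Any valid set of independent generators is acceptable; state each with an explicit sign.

One valid set of independent stabilizer generators is -IIIX, -ZIII, +IZII, -IIZI (any independent generating set of the same group is equally correct).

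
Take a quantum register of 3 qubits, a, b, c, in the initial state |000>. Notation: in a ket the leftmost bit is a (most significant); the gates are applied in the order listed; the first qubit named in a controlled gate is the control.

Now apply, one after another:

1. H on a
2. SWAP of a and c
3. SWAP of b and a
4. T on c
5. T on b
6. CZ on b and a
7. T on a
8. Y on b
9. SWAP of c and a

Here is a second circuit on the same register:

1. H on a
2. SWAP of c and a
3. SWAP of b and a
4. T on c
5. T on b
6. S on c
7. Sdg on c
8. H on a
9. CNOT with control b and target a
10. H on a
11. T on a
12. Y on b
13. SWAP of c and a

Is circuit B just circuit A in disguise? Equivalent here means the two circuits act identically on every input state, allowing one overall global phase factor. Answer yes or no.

Yes — the two circuits implement the same unitary up to a global phase.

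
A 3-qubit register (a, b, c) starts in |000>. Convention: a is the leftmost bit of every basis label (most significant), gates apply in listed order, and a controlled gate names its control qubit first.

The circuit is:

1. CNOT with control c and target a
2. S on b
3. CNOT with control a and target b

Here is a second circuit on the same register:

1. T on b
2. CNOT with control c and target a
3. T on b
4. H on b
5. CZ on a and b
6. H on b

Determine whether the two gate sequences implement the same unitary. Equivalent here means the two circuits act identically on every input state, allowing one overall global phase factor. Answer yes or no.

Yes, they are equivalent — the unitaries differ by at most a global phase.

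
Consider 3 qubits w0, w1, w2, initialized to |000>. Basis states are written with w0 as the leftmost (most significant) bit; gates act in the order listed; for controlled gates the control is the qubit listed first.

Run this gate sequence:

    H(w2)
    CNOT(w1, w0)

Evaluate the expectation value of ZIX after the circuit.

The observable ZIX averages to 1.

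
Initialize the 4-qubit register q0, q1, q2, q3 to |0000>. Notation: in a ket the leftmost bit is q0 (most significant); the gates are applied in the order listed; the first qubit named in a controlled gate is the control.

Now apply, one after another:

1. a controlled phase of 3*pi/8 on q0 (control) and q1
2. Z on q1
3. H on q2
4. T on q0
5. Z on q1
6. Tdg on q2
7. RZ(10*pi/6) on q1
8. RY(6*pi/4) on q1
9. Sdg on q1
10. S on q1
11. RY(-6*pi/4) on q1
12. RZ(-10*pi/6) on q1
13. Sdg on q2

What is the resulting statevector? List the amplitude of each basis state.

After the circuit, the state carries amplitude sqrt(2)/2 on |0000>, -sqrt(2)*exp(I*pi/4)/2 on |0010>, and 0 on every other basis state. Key observation: the block from step 7 through step 12 cancels to the identity and can be dropped.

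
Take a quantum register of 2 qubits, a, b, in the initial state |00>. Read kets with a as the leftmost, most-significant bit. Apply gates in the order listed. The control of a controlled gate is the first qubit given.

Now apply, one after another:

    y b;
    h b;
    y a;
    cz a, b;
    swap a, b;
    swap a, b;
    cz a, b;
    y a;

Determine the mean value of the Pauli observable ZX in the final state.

In the final state, ZX has expectation -1. Key observation: the block from step 4 through step 7 cancels to the identity and can be dropped.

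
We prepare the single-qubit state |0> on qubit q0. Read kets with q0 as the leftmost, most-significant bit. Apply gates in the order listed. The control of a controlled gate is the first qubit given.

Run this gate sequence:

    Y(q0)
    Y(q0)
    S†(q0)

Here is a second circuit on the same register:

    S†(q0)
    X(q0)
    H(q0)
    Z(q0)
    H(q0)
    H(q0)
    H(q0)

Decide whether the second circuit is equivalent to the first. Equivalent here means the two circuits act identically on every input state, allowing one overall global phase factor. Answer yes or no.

Yes — the two circuits implement the same unitary up to a global phase.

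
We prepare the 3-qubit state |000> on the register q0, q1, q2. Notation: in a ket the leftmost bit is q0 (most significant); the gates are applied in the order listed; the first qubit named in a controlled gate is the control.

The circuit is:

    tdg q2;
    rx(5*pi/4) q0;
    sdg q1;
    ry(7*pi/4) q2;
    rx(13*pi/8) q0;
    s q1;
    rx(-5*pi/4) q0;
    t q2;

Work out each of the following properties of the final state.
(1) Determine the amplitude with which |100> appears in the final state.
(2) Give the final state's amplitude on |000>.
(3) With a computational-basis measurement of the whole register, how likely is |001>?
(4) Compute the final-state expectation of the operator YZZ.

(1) |100> carries amplitude I*sqrt(sqrt(2) + 2)*sin(3*pi/16)/2 in the final state.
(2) |000> carries amplitude sqrt(sqrt(2) + 2)*cos(3*pi/16)/2 in the final state.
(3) The probability of measuring |001> is (2 - sqrt(2))*(sqrt(2 - sqrt(2)) + 2)/16.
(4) In the final state, YZZ has expectation sqrt(2*sqrt(2) + 4)/4.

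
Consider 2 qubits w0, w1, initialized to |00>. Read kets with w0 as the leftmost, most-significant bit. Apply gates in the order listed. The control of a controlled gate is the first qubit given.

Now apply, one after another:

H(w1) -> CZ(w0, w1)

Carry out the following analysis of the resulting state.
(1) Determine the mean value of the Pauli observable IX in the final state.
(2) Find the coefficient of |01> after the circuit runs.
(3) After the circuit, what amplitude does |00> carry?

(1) In the final state, IX has expectation 1.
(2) The amplitude on |01> is sqrt(2)/2.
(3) The final state's coefficient on |00> equals sqrt(2)/2.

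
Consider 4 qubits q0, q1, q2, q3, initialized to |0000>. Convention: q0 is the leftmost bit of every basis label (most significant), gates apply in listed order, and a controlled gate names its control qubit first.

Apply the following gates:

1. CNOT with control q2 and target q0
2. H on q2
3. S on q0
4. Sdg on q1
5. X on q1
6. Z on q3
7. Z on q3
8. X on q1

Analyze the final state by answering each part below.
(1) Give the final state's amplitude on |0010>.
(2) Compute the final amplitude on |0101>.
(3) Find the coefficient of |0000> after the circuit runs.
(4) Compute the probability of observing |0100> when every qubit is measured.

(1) The final state's coefficient on |0010> equals sqrt(2)/2. Key observation: gates 5-8 undo each other exactly, leaving only the rest of the circuit to track.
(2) The final state's coefficient on |0101> equals 0.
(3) The amplitude on |0000> is sqrt(2)/2.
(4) Outcome |0100> occurs with probability 0.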